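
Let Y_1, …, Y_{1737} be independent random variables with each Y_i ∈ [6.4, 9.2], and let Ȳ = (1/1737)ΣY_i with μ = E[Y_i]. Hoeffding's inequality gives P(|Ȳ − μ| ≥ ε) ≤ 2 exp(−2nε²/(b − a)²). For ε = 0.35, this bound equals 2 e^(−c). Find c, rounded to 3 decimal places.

54.281

c = 2nε²/(b − a)² = 2·1737·0.35² / 2.8² = 54.2812.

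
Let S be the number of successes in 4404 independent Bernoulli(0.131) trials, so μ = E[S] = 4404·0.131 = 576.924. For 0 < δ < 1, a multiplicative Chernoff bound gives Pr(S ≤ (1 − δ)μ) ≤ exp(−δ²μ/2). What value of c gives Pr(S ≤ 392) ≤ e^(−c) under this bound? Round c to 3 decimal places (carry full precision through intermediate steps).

Write 392 = (1 − δ)μ, so δ = 1 − 392/576.924 = 0.3205344…
Then the exponent is δ²μ/2 = (μ − 392)²/(2μ) = 29.637254.

29.637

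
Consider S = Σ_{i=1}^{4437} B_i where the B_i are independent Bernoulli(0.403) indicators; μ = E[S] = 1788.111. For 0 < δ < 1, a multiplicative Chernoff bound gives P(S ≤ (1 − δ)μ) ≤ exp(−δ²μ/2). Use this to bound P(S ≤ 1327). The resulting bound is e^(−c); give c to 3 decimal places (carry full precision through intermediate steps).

Write 1327 = (1 − δ)μ, so δ = 1 − 1327/1788.111 = 0.257876…
Then the exponent is δ²μ/2 = (μ − 1327)²/(2μ) = 59.454741.

59.455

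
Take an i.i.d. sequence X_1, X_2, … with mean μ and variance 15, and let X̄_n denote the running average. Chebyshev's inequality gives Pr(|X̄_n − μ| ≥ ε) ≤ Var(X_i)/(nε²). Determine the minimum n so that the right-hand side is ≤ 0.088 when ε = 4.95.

7

Require 15/(n·4.95²) ≤ 0.088, i.e. n ≥ 15/(0.088·4.95²) = 6.957.
The smallest integer n is 7.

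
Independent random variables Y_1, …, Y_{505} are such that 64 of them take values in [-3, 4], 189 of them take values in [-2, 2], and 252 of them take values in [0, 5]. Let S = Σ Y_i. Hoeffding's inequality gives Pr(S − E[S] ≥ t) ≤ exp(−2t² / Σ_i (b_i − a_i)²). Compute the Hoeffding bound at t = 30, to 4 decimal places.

Σ(b_i − a_i)² = 64·7² + 189·4² + 252·5² = 12460.
Exponent = 2·30² / 12460 = 0.14446.
Bound = exp(−0.14446) = 0.86549.

0.8655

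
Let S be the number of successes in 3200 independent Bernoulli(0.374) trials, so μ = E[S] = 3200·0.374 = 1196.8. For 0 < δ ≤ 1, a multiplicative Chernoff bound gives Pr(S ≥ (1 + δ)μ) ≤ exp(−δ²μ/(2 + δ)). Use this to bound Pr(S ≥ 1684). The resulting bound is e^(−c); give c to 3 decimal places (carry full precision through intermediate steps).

82.395

Write 1684 = (1 + δ)μ, so δ = 1684/1196.8 − 1 = 0.4070856…
Then the exponent is δ²μ/(2 + δ) = (1684 − μ)² / (μ·(2 + δ)) = 82.395112.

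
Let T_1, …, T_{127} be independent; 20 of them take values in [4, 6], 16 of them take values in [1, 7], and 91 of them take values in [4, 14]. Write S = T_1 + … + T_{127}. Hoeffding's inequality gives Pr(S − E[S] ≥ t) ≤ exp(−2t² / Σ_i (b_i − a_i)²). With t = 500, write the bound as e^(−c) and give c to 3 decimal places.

Σ(b_i − a_i)² = 20·2² + 16·6² + 91·10² = 9756.
c = 2t² / 9756 = 2·500² / 9756 = 51.2505.

51.251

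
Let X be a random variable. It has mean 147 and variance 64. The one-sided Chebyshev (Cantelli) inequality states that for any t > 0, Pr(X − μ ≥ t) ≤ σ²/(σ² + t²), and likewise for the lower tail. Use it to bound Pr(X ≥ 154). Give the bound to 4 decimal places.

0.5664

Here σ² = 64 and t = 7, so σ² + t² = 113.
Cantelli's bound: 64/113 = 0.5664.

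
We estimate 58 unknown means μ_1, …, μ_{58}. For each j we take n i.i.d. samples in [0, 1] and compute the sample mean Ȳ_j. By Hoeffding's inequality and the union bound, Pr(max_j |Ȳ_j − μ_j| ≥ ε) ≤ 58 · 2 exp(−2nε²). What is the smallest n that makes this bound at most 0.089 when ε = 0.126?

Need 2·58·exp(−2nε²) ≤ 0.089, i.e. exp(−2nε²) ≤ 0.089/116.
So 2nε² ≥ ln(116/0.089) = 7.172709.
Hence n ≥ 7.172709/(2·0.126²) = 225.898.
The smallest integer n is 226.

226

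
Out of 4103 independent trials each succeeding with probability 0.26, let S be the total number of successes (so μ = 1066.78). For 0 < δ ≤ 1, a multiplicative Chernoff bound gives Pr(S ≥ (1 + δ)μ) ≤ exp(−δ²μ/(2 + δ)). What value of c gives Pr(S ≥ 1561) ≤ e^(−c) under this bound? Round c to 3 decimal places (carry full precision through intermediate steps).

Write 1561 = (1 + δ)μ, so δ = 1561/1066.78 − 1 = 0.463282…
Then the exponent is δ²μ/(2 + δ) = (1561 − μ)² / (μ·(2 + δ)) = 92.950479.

92.950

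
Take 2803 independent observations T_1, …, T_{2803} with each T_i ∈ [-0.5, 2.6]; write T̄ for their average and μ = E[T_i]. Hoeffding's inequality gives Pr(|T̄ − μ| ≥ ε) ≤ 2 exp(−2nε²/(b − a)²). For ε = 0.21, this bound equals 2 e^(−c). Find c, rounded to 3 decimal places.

c = 2nε²/(b − a)² = 2·2803·0.21² / 3.1² = 25.7258.

25.726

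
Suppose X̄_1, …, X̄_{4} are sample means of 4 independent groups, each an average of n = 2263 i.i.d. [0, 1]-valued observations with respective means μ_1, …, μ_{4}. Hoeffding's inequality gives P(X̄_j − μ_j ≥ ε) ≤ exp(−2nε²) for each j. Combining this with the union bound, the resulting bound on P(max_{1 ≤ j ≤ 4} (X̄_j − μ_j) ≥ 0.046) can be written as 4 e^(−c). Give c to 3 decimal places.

Union bound over the 4 events: P(max_{1 ≤ j ≤ 4} (X̄_j − μ_j) ≥ 0.046) ≤ 4·exp(−2nε²) = 4 exp(−2·2263·0.046²).
So c = 2·2263·0.046² = 9.5770.

9.577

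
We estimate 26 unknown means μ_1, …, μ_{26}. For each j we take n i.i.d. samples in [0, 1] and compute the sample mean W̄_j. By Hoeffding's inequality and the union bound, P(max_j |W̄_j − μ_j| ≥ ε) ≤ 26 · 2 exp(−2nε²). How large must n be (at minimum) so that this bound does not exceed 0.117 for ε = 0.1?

305

Need 2·26·exp(−2nε²) ≤ 0.117, i.e. exp(−2nε²) ≤ 0.117/52.
So 2nε² ≥ ln(52/0.117) = 6.096825.
Hence n ≥ 6.096825/(2·0.1²) = 304.841.
The smallest integer n is 305.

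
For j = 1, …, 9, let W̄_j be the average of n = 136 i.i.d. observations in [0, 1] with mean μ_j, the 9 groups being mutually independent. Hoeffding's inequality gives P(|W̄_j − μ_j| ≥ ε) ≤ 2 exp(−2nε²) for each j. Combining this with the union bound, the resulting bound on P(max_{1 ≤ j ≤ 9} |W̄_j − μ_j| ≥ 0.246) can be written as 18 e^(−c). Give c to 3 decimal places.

Union bound over the 9 events: P(max_{1 ≤ j ≤ 9} |W̄_j − μ_j| ≥ 0.246) ≤ 9·2·exp(−2nε²) = 18 exp(−2·136·0.246²).
So c = 2·136·0.246² = 16.4604.

16.460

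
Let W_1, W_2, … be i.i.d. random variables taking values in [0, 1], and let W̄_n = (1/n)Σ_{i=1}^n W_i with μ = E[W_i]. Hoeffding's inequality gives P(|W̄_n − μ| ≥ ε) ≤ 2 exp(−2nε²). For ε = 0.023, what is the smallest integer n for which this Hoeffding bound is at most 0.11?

Require 2·exp(−2nε²) ≤ 0.11, i.e. 2nε² ≥ ln(2/0.11) = 2.900422.
So n ≥ 2.900422 / (2·0.023²) = 2741.420.
The smallest integer n is 2742.

2742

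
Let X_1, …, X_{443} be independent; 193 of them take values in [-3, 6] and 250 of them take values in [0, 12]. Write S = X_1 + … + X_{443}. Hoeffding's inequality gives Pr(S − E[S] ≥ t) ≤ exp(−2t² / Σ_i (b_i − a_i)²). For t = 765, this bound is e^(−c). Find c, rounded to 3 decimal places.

Σ(b_i − a_i)² = 193·9² + 250·12² = 51633.
c = 2t² / 51633 = 2·765² / 51633 = 22.6686.

22.669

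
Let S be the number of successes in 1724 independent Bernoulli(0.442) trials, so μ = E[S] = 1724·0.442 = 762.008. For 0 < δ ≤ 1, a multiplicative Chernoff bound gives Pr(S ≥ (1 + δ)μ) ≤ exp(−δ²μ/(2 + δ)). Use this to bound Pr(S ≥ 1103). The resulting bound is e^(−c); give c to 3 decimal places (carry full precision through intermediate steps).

62.346

Write 1103 = (1 + δ)μ, so δ = 1103/762.008 − 1 = 0.4474914…
Then the exponent is δ²μ/(2 + δ) = (1103 − μ)² / (μ·(2 + δ)) = 62.345869.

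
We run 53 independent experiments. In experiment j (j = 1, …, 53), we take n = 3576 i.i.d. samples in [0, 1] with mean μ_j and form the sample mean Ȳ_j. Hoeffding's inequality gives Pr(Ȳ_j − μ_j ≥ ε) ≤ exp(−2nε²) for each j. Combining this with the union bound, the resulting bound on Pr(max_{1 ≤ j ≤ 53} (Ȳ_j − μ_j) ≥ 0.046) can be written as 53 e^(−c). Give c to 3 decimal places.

Union bound over the 53 events: Pr(max_{1 ≤ j ≤ 53} (Ȳ_j − μ_j) ≥ 0.046) ≤ 53·exp(−2nε²) = 53 exp(−2·3576·0.046²).
So c = 2·3576·0.046² = 15.1336.

15.134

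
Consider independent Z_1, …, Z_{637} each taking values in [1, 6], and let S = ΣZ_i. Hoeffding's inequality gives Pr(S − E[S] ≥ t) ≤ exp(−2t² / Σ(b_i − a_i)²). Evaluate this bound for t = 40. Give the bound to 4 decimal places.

Σ(b_i − a_i)² = 637·(5)² = 15925.
Exponent = 2·40²/15925 = 0.2009.
Bound = exp(−0.2009) = 0.81796.

0.8180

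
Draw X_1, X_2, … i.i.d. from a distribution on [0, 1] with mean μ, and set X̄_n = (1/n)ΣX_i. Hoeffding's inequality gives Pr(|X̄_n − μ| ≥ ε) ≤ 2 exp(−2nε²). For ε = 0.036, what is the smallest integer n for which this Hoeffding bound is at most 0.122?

1080

Require 2·exp(−2nε²) ≤ 0.122, i.e. 2nε² ≥ ln(2/0.122) = 2.796881.
So n ≥ 2.796881 / (2·0.036²) = 1079.044.
The smallest integer n is 1080.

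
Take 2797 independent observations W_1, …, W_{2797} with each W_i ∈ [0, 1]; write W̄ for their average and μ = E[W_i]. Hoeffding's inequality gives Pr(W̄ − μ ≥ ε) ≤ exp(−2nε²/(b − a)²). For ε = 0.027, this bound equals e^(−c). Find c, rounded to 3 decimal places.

4.078

c = 2nε²/(b − a)² = 2·2797·0.027² / 1² = 4.0780.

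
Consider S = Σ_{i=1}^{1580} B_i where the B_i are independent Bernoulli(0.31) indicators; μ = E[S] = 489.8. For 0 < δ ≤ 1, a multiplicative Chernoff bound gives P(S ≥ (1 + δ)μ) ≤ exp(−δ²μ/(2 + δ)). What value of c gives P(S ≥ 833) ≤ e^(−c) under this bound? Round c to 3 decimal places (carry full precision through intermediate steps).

89.043

Write 833 = (1 + δ)μ, so δ = 833/489.8 − 1 = 0.7006942…
Then the exponent is δ²μ/(2 + δ) = (833 − μ)² / (μ·(2 + δ)) = 89.043121.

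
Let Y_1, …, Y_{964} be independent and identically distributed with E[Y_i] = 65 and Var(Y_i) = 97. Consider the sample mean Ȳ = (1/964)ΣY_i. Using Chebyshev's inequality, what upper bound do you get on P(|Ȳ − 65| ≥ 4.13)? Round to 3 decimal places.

0.006

Var(Ȳ) = Var(Y_i)/n = 97/964 = 0.10062.
Chebyshev: P(|Ȳ − 65| ≥ 4.13) ≤ Var(Ȳ)/(4.13)² = 97/(964·4.13²) = 0.0059.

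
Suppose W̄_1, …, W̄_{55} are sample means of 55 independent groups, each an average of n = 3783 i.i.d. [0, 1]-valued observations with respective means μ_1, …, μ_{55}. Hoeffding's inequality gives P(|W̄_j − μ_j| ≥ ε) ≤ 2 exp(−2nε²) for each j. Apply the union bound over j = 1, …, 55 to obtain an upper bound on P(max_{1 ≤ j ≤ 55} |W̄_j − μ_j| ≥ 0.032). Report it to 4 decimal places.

Per-experiment Hoeffding bound: 2·exp(−2·3783·0.032²) = 2·exp(−7.74758) = 0.00086357.
Union bound over 55 events: 55·0.00086357 = 0.04750.

0.0475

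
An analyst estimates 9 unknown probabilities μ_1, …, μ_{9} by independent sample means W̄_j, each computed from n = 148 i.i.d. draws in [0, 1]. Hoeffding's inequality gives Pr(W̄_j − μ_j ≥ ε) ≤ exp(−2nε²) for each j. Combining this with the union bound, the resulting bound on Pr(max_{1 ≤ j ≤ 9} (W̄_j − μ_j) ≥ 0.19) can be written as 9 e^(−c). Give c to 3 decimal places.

10.686

Union bound over the 9 events: Pr(max_{1 ≤ j ≤ 9} (W̄_j − μ_j) ≥ 0.19) ≤ 9·exp(−2nε²) = 9 exp(−2·148·0.19²).
So c = 2·148·0.19² = 10.6856.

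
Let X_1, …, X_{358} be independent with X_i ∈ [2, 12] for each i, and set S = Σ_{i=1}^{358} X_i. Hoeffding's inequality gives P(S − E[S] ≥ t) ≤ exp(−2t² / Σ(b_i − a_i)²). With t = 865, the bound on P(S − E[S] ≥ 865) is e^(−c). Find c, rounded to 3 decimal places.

41.800

Σ(b_i − a_i)² = 358·(10)² = 35800.
c = 2t²/35800 = 2·865²/35800 = 41.8003.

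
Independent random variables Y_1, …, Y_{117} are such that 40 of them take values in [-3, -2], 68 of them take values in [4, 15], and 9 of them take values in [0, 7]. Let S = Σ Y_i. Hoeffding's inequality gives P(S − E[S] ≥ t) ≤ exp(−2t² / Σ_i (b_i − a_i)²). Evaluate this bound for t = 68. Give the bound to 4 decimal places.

Σ(b_i − a_i)² = 40·1² + 68·11² + 9·7² = 8709.
Exponent = 2·68² / 8709 = 1.06189.
Bound = exp(−1.06189) = 0.34580.

0.3458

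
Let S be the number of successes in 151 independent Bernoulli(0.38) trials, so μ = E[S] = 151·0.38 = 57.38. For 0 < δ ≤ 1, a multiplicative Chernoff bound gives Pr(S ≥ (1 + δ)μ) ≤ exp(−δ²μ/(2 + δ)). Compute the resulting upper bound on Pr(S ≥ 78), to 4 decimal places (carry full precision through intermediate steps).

Write 78 = (1 + δ)μ, so δ = 78/57.38 − 1 = 0.3593587…
Then the exponent is δ²μ/(2 + δ) = (78 − μ)² / (μ·(2 + δ)) = 3.140674.
Bound = exp(−3.140674) = 0.04325.

0.0433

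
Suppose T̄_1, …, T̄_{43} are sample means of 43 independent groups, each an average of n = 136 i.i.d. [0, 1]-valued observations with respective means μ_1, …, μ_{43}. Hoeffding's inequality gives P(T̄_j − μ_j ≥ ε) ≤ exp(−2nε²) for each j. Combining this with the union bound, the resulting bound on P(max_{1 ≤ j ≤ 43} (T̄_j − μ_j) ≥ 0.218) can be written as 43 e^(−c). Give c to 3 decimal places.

12.927

Union bound over the 43 events: P(max_{1 ≤ j ≤ 43} (T̄_j − μ_j) ≥ 0.218) ≤ 43·exp(−2nε²) = 43 exp(−2·136·0.218²).
So c = 2·136·0.218² = 12.9265.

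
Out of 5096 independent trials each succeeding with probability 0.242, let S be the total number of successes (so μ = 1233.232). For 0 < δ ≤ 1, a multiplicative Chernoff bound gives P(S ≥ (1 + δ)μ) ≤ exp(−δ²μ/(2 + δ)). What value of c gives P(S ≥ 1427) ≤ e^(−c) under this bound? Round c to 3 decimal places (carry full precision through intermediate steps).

Write 1427 = (1 + δ)μ, so δ = 1427/1233.232 − 1 = 0.1571221…
Then the exponent is δ²μ/(2 + δ) = (1427 − μ)² / (μ·(2 + δ)) = 14.113821.

14.114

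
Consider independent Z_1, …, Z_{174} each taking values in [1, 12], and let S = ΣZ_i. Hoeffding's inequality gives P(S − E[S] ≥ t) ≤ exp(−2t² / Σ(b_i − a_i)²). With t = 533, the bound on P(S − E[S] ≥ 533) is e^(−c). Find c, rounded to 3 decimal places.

Σ(b_i − a_i)² = 174·(11)² = 21054.
c = 2t²/21054 = 2·533²/21054 = 26.9867.

26.987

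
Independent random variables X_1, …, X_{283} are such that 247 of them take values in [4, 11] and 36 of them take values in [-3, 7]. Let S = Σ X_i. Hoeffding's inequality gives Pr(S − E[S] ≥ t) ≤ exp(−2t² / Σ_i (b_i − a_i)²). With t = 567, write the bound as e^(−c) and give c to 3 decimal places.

40.946

Σ(b_i − a_i)² = 247·7² + 36·10² = 15703.
c = 2t² / 15703 = 2·567² / 15703 = 40.9462.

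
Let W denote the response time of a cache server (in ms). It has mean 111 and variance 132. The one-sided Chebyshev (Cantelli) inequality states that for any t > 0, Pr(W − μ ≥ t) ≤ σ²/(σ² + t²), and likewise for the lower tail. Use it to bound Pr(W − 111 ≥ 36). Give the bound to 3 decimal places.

Here σ² = 132 and t = 36, so σ² + t² = 1428.
Cantelli's bound: 132/1428 = 0.0924.

0.092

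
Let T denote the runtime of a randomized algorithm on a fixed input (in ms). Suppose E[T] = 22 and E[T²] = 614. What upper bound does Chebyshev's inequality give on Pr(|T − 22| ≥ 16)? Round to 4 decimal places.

Var(T) = E[T²] − (E[T])² = 614 − 484 = 130.
Chebyshev's inequality: Pr(|T − μ| ≥ t) ≤ Var(T)/t² = 130/256 = 0.5078.

0.5078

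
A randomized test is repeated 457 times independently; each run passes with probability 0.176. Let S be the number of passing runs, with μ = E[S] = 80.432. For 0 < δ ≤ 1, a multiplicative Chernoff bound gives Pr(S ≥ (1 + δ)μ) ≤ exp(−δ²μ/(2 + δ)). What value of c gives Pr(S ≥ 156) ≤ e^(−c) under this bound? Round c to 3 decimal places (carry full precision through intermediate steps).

24.153

Write 156 = (1 + δ)μ, so δ = 156/80.432 − 1 = 0.9395266…
Then the exponent is δ²μ/(2 + δ) = (156 − μ)² / (μ·(2 + δ)) = 24.152918.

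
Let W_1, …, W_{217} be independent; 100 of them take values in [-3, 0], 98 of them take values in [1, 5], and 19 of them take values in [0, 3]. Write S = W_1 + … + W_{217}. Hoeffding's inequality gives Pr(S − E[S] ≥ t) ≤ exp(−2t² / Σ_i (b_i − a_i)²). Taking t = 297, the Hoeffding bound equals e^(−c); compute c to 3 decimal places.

66.850

Σ(b_i − a_i)² = 100·3² + 98·4² + 19·3² = 2639.
c = 2t² / 2639 = 2·297² / 2639 = 66.8503.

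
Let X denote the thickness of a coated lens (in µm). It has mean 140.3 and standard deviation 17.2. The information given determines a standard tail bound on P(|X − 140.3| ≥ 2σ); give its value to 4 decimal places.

Mean and variance are known, so Chebyshev's inequality applies.
Chebyshev: P(|X − μ| ≥ t) ≤ Var(X)/t².
Var(X) = σ² = 17.2² = 295.84.
t = 2·17.2 = 34.4.
Bound = 295.84 / 1183.36 = 0.2500.

0.2500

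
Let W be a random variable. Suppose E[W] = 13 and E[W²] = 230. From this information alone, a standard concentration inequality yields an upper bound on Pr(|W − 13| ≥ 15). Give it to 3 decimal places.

0.271

The first two moments determine the variance, so Chebyshev's inequality is the sharpest standard bound available.
Var(W) = E[W²] − (E[W])² = 230 − 169 = 61.
Chebyshev's inequality: Pr(|W − μ| ≥ t) ≤ Var(W)/t² = 61/225 = 0.2711.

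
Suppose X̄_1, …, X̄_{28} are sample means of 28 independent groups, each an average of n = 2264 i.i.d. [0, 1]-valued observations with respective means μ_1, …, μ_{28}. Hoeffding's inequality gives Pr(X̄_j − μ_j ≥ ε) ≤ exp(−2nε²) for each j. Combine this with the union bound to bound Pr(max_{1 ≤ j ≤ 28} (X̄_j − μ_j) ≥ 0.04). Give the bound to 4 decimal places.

Per-experiment Hoeffding bound: exp(−2·2264·0.04²) = exp(−7.24480) = 0.00071388.
Union bound over 28 events: 28·0.00071388 = 0.01999.

0.0200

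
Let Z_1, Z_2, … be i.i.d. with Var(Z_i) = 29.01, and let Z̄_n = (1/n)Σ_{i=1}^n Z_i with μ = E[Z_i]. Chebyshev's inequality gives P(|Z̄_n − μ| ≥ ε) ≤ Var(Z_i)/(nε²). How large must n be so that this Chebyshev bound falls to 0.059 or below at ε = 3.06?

53

Require 29.01/(n·3.06²) ≤ 0.059, i.e. n ≥ 29.01/(0.059·3.06²) = 52.511.
The smallest integer n is 53.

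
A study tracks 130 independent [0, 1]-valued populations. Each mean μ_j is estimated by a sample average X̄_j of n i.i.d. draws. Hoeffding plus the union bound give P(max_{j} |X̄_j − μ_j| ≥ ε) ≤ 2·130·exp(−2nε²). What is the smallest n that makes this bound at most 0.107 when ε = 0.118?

Need 2·130·exp(−2nε²) ≤ 0.107, i.e. exp(−2nε²) ≤ 0.107/260.
So 2nε² ≥ ln(260/0.107) = 7.795608.
Hence n ≥ 7.795608/(2·0.118²) = 279.934.
The smallest integer n is 280.

280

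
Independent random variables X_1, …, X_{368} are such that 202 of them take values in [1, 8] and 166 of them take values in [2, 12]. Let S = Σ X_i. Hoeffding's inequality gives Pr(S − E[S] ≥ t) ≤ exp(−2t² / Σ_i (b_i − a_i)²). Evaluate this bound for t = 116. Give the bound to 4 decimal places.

0.3622

Σ(b_i − a_i)² = 202·7² + 166·10² = 26498.
Exponent = 2·116² / 26498 = 1.01562.
Bound = exp(−1.01562) = 0.36218.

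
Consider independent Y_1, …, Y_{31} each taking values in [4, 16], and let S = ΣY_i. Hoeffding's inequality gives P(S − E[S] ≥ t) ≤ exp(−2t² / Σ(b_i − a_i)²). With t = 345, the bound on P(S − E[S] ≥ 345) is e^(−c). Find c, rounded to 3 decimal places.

Σ(b_i − a_i)² = 31·(12)² = 4464.
c = 2t²/4464 = 2·345²/4464 = 53.3266.

53.327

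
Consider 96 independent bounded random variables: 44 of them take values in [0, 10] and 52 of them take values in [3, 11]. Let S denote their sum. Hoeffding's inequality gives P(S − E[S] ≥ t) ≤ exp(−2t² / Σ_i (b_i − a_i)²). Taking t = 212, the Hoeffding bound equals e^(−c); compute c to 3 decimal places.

11.631

Σ(b_i − a_i)² = 44·10² + 52·8² = 7728.
c = 2t² / 7728 = 2·212² / 7728 = 11.6315.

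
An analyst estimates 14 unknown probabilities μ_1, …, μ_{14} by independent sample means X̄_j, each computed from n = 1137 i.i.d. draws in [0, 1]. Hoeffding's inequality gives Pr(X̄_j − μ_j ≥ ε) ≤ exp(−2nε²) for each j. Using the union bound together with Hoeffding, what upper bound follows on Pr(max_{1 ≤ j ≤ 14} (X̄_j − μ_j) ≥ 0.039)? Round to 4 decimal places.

Per-experiment Hoeffding bound: exp(−2·1137·0.039²) = exp(−3.45875) = 0.031469.
Union bound over 14 events: 14·0.031469 = 0.44057.

0.4406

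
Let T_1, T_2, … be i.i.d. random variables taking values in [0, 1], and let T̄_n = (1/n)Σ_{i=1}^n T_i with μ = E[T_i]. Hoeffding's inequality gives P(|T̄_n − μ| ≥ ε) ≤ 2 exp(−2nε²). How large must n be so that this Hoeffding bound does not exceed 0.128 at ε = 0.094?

156

Require 2·exp(−2nε²) ≤ 0.128, i.e. 2nε² ≥ ln(2/0.128) = 2.748872.
So n ≥ 2.748872 / (2·0.094²) = 155.550.
The smallest integer n is 156.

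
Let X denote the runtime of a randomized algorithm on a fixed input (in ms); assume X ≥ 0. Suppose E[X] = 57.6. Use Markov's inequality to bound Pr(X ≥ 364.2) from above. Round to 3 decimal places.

Markov's inequality: for a non-negative random variable, Pr(X ≥ a) ≤ E[X]/a.
Here E[X] = 57.6 and a = 364.2, so the bound is 57.6/364.2 = 0.1582.

0.158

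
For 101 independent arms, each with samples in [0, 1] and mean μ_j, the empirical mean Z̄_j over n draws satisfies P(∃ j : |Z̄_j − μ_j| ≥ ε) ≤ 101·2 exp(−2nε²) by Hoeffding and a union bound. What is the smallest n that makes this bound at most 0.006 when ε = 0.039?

3427

Need 2·101·exp(−2nε²) ≤ 0.006, i.e. exp(−2nε²) ≤ 0.006/202.
So 2nε² ≥ ln(202/0.006) = 10.424264.
Hence n ≥ 10.424264/(2·0.039²) = 3426.780.
The smallest integer n is 3427.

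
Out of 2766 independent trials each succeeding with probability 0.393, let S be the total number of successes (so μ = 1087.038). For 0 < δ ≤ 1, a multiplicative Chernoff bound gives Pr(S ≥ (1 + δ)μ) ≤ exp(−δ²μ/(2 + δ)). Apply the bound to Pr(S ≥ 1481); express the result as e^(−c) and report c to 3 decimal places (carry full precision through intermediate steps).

Write 1481 = (1 + δ)μ, so δ = 1481/1087.038 − 1 = 0.3624179…
Then the exponent is δ²μ/(2 + δ) = (1481 − μ)² / (μ·(2 + δ)) = 60.437602.

60.438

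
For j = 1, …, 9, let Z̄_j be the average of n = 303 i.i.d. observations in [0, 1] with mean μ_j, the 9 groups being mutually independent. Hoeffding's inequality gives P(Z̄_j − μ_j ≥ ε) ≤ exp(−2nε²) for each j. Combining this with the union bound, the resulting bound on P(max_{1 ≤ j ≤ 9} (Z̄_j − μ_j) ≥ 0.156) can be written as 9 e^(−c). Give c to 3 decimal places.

14.748

Union bound over the 9 events: P(max_{1 ≤ j ≤ 9} (Z̄_j − μ_j) ≥ 0.156) ≤ 9·exp(−2nε²) = 9 exp(−2·303·0.156²).
So c = 2·303·0.156² = 14.7476.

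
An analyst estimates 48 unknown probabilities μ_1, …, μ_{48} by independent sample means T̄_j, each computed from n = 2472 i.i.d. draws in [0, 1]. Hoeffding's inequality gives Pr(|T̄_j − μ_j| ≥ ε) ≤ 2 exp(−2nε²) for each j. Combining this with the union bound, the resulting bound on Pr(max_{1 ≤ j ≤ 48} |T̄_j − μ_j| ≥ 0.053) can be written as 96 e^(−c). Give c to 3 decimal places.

Union bound over the 48 events: Pr(max_{1 ≤ j ≤ 48} |T̄_j − μ_j| ≥ 0.053) ≤ 48·2·exp(−2nε²) = 96 exp(−2·2472·0.053²).
So c = 2·2472·0.053² = 13.8877.

13.888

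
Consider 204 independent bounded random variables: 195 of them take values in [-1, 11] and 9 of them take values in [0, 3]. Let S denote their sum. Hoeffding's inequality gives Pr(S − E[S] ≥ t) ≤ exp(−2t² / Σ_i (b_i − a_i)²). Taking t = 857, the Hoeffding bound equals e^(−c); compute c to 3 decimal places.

52.161

Σ(b_i − a_i)² = 195·12² + 9·3² = 28161.
c = 2t² / 28161 = 2·857² / 28161 = 52.1607.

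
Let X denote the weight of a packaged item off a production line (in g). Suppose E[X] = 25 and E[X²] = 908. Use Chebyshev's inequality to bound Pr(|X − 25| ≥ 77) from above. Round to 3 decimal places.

Var(X) = E[X²] − (E[X])² = 908 − 625 = 283.
Chebyshev's inequality: Pr(|X − μ| ≥ t) ≤ Var(X)/t² = 283/5929 = 0.0477.

0.048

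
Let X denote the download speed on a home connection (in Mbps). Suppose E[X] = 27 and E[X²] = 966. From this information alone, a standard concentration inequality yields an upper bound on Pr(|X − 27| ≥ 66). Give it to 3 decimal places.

0.054

The first two moments determine the variance, so Chebyshev's inequality is the sharpest standard bound available.
Var(X) = E[X²] − (E[X])² = 966 − 729 = 237.
Chebyshev's inequality: Pr(|X − μ| ≥ t) ≤ Var(X)/t² = 237/4356 = 0.0544.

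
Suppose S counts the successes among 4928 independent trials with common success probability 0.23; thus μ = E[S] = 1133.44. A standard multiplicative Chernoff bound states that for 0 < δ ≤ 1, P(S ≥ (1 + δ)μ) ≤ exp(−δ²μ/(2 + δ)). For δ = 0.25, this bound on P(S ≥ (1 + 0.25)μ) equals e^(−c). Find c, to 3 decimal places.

c = δ²μ/(2 + δ) = 0.25²·1133.44/(2 + 0.25) = 31.4844.

31.484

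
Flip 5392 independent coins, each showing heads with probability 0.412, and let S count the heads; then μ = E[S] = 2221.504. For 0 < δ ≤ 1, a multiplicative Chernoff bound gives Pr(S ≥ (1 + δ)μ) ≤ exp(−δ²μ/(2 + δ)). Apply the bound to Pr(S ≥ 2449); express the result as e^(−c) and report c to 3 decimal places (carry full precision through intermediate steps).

11.081

Write 2449 = (1 + δ)μ, so δ = 2449/2221.504 − 1 = 0.1024063…
Then the exponent is δ²μ/(2 + δ) = (2449 − μ)² / (μ·(2 + δ)) = 11.081123.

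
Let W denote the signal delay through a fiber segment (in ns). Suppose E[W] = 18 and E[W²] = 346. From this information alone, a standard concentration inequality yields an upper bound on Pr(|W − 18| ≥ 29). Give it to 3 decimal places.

The first two moments determine the variance, so Chebyshev's inequality is the sharpest standard bound available.
Var(W) = E[W²] − (E[W])² = 346 − 324 = 22.
Chebyshev's inequality: Pr(|W − μ| ≥ t) ≤ Var(W)/t² = 22/841 = 0.0262.

0.026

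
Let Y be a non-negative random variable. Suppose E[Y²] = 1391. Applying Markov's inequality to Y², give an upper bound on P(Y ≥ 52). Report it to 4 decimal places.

Since Y ≥ 0, the event {Y ≥ 52} is the same as {Y² ≥ 2704}.
Markov's inequality applied to Y² gives P(Y² ≥ 2704) ≤ E[Y²]/2704 = 1391/2704 = 0.5144.

0.5144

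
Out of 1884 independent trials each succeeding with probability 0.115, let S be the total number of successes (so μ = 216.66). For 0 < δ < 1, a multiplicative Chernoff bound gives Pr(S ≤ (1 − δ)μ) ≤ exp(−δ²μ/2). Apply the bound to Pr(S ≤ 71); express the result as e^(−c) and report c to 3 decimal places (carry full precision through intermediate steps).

48.963

Write 71 = (1 − δ)μ, so δ = 1 − 71/216.66 = 0.6722976…
Then the exponent is δ²μ/2 = (μ − 71)²/(2μ) = 48.963435.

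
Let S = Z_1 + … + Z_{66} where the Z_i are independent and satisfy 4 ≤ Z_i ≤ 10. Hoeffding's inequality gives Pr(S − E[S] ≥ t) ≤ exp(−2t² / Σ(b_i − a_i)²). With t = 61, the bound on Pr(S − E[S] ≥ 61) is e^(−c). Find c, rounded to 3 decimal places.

3.132

Σ(b_i − a_i)² = 66·(6)² = 2376.
c = 2t²/2376 = 2·61²/2376 = 3.1322.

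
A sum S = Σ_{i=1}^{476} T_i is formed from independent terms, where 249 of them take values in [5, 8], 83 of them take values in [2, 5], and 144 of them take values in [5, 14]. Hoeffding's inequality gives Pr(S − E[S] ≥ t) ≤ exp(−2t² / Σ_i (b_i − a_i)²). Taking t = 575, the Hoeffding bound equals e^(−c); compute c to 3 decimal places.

45.130

Σ(b_i − a_i)² = 249·3² + 83·3² + 144·9² = 14652.
c = 2t² / 14652 = 2·575² / 14652 = 45.1304.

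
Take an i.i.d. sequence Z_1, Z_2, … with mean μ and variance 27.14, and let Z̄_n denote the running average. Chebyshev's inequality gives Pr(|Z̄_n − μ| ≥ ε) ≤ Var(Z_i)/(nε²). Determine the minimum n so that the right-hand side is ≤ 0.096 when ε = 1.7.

98

Require 27.14/(n·1.7²) ≤ 0.096, i.e. n ≥ 27.14/(0.096·1.7²) = 97.823.
The smallest integer n is 98.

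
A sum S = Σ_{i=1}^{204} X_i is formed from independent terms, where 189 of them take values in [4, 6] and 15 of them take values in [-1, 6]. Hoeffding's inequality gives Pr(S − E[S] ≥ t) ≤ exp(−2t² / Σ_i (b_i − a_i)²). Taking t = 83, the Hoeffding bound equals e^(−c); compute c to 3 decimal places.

Σ(b_i − a_i)² = 189·2² + 15·7² = 1491.
c = 2t² / 1491 = 2·83² / 1491 = 9.2408.

9.241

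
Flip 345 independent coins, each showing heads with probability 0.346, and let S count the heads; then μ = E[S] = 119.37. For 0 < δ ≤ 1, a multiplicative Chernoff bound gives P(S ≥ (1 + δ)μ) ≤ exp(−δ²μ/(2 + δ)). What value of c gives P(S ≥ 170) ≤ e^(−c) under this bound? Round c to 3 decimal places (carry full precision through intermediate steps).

8.859

Write 170 = (1 + δ)μ, so δ = 170/119.37 − 1 = 0.4241434…
Then the exponent is δ²μ/(2 + δ) = (170 − μ)² / (μ·(2 + δ)) = 8.858544.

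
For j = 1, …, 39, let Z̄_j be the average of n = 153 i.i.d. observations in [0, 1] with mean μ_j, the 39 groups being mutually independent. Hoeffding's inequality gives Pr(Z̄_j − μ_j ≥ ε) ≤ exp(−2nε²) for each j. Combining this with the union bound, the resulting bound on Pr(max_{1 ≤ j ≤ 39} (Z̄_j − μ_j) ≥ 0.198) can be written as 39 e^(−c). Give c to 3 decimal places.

11.996

Union bound over the 39 events: Pr(max_{1 ≤ j ≤ 39} (Z̄_j − μ_j) ≥ 0.198) ≤ 39·exp(−2nε²) = 39 exp(−2·153·0.198²).
So c = 2·153·0.198² = 11.9964.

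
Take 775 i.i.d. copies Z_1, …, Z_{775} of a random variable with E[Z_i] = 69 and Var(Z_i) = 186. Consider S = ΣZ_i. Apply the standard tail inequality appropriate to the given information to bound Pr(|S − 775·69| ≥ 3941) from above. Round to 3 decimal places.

With mean and variance of each term known, Chebyshev's inequality bounds the deviation of the sum (or sample mean).
Var(S) = n·Var(Z_i) = 775·186 = 144150.
Chebyshev: Pr(|S − 775·69| ≥ 3941) ≤ Var(S)/3941² = 144150/15531481 = 0.0093.

0.009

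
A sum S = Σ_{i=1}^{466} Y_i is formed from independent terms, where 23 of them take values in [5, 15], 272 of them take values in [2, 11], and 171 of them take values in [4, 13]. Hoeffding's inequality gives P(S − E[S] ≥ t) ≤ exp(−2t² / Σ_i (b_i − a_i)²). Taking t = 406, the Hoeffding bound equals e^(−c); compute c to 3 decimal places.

8.634

Σ(b_i − a_i)² = 23·10² + 272·9² + 171·9² = 38183.
c = 2t² / 38183 = 2·406² / 38183 = 8.6340.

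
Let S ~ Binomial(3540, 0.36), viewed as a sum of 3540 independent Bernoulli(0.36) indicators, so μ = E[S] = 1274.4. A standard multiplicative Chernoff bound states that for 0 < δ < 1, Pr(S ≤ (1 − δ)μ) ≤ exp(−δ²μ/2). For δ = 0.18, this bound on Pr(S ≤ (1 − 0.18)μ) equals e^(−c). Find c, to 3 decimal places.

c = δ²μ/2 = 0.18²·1274.4/2 = 20.6453.

20.645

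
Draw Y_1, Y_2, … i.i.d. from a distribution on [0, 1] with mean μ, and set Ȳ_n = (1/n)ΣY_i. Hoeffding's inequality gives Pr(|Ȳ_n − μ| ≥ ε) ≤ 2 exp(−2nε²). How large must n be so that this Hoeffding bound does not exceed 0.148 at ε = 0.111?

Require 2·exp(−2nε²) ≤ 0.148, i.e. 2nε² ≥ ln(2/0.148) = 2.603690.
So n ≥ 2.603690 / (2·0.111²) = 105.661.
The smallest integer n is 106.

106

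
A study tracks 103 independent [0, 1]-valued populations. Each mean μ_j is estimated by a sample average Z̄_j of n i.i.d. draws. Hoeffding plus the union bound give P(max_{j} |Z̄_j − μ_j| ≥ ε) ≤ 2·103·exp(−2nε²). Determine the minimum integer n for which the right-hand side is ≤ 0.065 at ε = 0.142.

Need 2·103·exp(−2nε²) ≤ 0.065, i.e. exp(−2nε²) ≤ 0.065/206.
So 2nε² ≥ ln(206/0.065) = 8.061244.
Hence n ≥ 8.061244/(2·0.142²) = 199.892.
The smallest integer n is 200.

200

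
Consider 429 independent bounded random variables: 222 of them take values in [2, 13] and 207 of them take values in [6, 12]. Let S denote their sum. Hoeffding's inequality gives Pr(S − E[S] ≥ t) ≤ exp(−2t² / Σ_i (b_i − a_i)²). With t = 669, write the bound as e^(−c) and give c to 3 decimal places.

26.086

Σ(b_i − a_i)² = 222·11² + 207·6² = 34314.
c = 2t² / 34314 = 2·669² / 34314 = 26.0862.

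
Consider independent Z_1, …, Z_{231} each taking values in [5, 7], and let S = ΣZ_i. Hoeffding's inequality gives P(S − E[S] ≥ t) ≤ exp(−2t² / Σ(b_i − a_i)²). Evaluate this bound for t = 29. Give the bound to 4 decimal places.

Σ(b_i − a_i)² = 231·(2)² = 924.
Exponent = 2·29²/924 = 1.8203.
Bound = exp(−1.8203) = 0.16197.

0.1620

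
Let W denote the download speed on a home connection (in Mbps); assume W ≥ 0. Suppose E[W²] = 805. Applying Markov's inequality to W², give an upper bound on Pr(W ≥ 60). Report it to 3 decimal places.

0.224

Since W ≥ 0, the event {W ≥ 60} is the same as {W² ≥ 3600}.
Markov's inequality applied to W² gives Pr(W² ≥ 3600) ≤ E[W²]/3600 = 805/3600 = 0.2236.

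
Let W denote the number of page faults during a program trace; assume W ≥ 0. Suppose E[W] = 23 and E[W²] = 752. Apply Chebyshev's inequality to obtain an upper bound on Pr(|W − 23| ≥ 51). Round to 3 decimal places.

Var(W) = E[W²] − (E[W])² = 752 − 529 = 223.
Chebyshev's inequality: Pr(|W − μ| ≥ t) ≤ Var(W)/t² = 223/2601 = 0.0857.

0.086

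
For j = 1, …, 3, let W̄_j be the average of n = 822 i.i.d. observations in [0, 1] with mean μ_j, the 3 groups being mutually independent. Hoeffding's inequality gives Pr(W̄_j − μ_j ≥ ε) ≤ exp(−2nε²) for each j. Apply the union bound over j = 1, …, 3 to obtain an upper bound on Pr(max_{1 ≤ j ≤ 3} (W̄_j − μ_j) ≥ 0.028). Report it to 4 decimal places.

0.8267

Per-experiment Hoeffding bound: exp(−2·822·0.028²) = exp(−1.28890) = 0.27557.
Union bound over 3 events: 3·0.27557 = 0.82672.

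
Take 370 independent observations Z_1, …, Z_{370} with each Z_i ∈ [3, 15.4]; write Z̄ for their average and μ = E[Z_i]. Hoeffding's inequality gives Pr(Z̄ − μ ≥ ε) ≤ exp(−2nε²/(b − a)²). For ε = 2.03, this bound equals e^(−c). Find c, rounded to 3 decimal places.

19.833

c = 2nε²/(b − a)² = 2·370·2.03² / 12.4² = 19.8326.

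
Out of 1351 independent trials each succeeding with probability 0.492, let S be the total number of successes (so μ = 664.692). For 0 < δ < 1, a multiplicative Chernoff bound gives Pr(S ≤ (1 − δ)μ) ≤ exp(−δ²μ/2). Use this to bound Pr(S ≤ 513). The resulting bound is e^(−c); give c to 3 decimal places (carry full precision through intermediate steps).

17.309

Write 513 = (1 − δ)μ, so δ = 1 − 513/664.692 = 0.228214…
Then the exponent is δ²μ/2 = (μ − 513)²/(2μ) = 17.309117.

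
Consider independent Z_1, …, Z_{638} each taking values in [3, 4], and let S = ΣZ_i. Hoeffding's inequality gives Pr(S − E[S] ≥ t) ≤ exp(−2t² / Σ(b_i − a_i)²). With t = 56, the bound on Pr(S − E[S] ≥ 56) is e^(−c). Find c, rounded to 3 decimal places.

Σ(b_i − a_i)² = 638·(1)² = 638.
c = 2t²/638 = 2·56²/638 = 9.8307.

9.831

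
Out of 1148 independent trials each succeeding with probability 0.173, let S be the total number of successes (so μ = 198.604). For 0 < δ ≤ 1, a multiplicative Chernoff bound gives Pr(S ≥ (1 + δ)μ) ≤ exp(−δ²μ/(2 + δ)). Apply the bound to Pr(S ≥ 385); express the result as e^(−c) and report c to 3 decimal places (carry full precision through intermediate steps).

59.533

Write 385 = (1 + δ)μ, so δ = 385/198.604 − 1 = 0.9385309…
Then the exponent is δ²μ/(2 + δ) = (385 − μ)² / (μ·(2 + δ)) = 59.532609.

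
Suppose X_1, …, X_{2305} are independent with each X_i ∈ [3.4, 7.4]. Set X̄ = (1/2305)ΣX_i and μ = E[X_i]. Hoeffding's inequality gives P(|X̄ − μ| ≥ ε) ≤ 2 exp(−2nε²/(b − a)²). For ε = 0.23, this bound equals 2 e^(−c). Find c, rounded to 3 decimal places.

c = 2nε²/(b − a)² = 2·2305·0.23² / 4² = 15.2418.

15.242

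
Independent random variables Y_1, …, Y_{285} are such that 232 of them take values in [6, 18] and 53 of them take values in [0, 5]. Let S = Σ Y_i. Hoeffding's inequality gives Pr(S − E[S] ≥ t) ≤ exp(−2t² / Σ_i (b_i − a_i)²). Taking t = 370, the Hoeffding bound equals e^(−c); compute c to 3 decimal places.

Σ(b_i − a_i)² = 232·12² + 53·5² = 34733.
c = 2t² / 34733 = 2·370² / 34733 = 7.8830.

7.883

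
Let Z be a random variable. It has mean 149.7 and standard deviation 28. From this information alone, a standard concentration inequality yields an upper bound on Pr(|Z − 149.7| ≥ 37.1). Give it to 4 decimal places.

Mean and variance are known, so Chebyshev's inequality applies.
Chebyshev: Pr(|Z − μ| ≥ t) ≤ Var(Z)/t².
Var(Z) = σ² = 28² = 784.
Bound = 784 / 1376.41 = 0.5696.

0.5696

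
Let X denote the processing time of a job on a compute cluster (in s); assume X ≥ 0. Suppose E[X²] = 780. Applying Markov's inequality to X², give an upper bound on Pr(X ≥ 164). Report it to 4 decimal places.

Since X ≥ 0, the event {X ≥ 164} is the same as {X² ≥ 26896}.
Markov's inequality applied to X² gives Pr(X² ≥ 26896) ≤ E[X²]/26896 = 780/26896 = 0.0290.

0.0290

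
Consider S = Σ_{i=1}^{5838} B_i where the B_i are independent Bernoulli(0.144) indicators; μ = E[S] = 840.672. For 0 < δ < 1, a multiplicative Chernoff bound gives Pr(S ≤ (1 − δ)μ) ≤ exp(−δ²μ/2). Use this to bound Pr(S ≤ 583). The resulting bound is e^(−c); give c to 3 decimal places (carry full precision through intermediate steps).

Write 583 = (1 − δ)μ, so δ = 1 − 583/840.672 = 0.3065072…
Then the exponent is δ²μ/2 = (μ − 583)²/(2μ) = 39.489158.

39.489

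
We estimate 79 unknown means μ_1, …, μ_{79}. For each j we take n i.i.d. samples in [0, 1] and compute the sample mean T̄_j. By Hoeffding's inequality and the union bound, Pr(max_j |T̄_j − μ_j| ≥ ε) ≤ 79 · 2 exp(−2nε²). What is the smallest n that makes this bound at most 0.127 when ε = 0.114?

275

Need 2·79·exp(−2nε²) ≤ 0.127, i.e. exp(−2nε²) ≤ 0.127/158.
So 2nε² ≥ ln(158/0.127) = 7.126163.
Hence n ≥ 7.126163/(2·0.114²) = 274.168.
The smallest integer n is 275.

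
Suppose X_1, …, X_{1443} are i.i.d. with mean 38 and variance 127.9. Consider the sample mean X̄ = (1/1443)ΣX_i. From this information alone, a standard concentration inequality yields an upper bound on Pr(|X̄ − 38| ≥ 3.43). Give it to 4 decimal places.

With mean and variance of each term known, Chebyshev's inequality bounds the deviation of the sum (or sample mean).
Var(X̄) = Var(X_i)/n = 127.9/1443 = 0.088635.
Chebyshev: Pr(|X̄ − 38| ≥ 3.43) ≤ Var(X̄)/(3.43)² = 127.9/(1443·3.43²) = 0.0075.

0.0075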